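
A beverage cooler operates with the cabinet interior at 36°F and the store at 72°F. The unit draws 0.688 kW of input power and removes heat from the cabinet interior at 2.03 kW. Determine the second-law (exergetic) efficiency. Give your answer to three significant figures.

COP_actual = Q̇_C/Ẇ = 2.030/0.6880 = 2.951.
In absolute terms T_C = 275.37 K and T_H = 295.37 K, so ΔT = 20.00 K.
COP_Carnot = T_C/ΔT = 275.37/20.00 = 13.77.
η_II = COP_actual/COP_Carnot = 2.951/13.77 = 0.2143.

0.214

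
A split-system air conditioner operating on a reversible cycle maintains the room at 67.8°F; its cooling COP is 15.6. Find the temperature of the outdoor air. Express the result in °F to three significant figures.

COP_R = T_C/(T_H − T_C) gives T_H − T_C = T_C/COP.
With T_C = 293.04 K, T_H = 293.04 × (1 + 1/15.6) = 311.82 K.
Converting, 311.82 K = 101.61°F.

102 °F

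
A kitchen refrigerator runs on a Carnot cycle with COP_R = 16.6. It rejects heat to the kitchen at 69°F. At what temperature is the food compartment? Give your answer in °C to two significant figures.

For a Carnot refrigerator COP_R = T_C/(T_H − T_C), so T_C = COP·T_H/(1 + COP).
With T_H = 293.71 K, T_C = 16.6 × 293.71/17.60 = 277.02 K.
Converting, 277.02 K = 3.87°C.

3.9 °C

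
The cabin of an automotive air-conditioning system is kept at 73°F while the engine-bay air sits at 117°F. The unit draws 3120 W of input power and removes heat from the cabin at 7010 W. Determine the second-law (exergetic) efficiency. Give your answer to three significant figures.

0.186

COP_actual = Q̇_C/Ẇ = 7010/3120 = 2.247.
In absolute terms T_C = 295.93 K and T_H = 320.37 K, so ΔT = 24.44 K.
COP_Carnot = T_C/ΔT = 295.93/24.44 = 12.11.
η_II = COP_actual/COP_Carnot = 2.247/12.11 = 0.1856.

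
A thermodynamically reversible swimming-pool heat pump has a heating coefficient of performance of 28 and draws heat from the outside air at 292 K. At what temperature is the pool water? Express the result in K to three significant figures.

303 K

COP_HP = T_H/(T_H − T_C) rearranges to T_H = COP·T_C/(COP − 1).
With T_C = 292.00 K, T_H = 28 × 292.00/27.00 = 302.81 K.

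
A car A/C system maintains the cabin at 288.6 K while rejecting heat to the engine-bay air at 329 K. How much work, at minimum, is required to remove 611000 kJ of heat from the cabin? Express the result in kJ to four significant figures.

The reservoir spacing is ΔT = 329 − 288.6 = 40.40 K.
The reversible limit is COP_R = T_C/ΔT = 7.144, so W_min = Q_C/COP = Q_C·ΔT/T_C.
W_min = 611000 × 40.40/288.60 = 85530 kJ.

85530 kJ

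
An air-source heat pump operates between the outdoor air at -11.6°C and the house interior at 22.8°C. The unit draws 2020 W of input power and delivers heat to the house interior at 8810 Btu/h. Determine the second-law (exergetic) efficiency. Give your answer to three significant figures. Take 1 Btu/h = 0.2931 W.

Converting, Q̇_H = 8810 Btu/h = 2582 W, so COP_actual = Q̇_H/Ẇ = 2582/2020 = 1.278.
In absolute terms T_C = 261.55 K and T_H = 295.95 K, so ΔT = 34.40 K.
COP_Carnot = T_H/ΔT = 295.95/34.40 = 8.603.
η_II = COP_actual/COP_Carnot = 1.278/8.603 = 0.1486.

0.149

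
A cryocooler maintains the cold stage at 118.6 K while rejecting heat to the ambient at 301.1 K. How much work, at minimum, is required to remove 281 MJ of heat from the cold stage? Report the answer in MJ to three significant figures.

432 MJ

The reservoir spacing is ΔT = 301.1 − 118.6 = 182.5 K.
The reversible limit is COP_R = T_C/ΔT = 0.6499, so W_min = Q_C/COP = Q_C·ΔT/T_C.
W_min = 281.0 × 182.5/118.60 = 432.4 MJ.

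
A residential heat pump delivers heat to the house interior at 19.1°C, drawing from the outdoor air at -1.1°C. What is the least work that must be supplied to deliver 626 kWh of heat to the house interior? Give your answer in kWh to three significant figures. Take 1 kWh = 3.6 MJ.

In absolute terms T_C = 272.05 K and T_H = 292.25 K, so ΔT = 20.20 K.
The reversible limit is COP_HP = T_H/ΔT = 14.47, so W_min = Q_H/COP = Q_H·ΔT/T_H.
W_min = 626.0 × 20.20/292.25 = 43.27 kWh.

43.3 kWh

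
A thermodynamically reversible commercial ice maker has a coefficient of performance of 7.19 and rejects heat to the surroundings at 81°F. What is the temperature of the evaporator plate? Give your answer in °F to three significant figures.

15.0 °F

For a Carnot refrigerator COP_R = T_C/(T_H − T_C), so T_C = COP·T_H/(1 + COP).
With T_H = 300.37 K, T_C = 7.19 × 300.37/8.190 = 263.70 K.
Converting, 263.70 K = 14.98°F.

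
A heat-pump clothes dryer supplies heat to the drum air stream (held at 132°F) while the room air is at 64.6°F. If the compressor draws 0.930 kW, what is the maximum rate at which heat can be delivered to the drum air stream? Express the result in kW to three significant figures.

In absolute terms T_C = 291.26 K and T_H = 328.71 K, so ΔT = 37.44 K.
COP_Carnot = T_H/ΔT = 328.71/37.44 = 8.778.
Q̇_max = COP_Carnot × Ẇ = 8.778 × 0.9300 kW = 8.164 kW.

8.16 kW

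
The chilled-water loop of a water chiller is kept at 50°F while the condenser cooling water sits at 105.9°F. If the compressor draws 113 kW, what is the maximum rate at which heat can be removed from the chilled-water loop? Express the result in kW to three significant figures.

1030 kW

In absolute terms T_C = 283.15 K and T_H = 314.21 K, so ΔT = 31.06 K.
COP_Carnot = T_C/ΔT = 283.15/31.06 = 9.118.
Q̇_max = COP_Carnot × Ẇ = 9.118 × 113.0 kW = 1030 kW.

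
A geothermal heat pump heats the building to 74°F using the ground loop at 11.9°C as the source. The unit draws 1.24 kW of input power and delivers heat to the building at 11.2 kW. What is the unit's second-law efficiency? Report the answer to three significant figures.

COP_actual = Q̇_H/Ẇ = 11.20/1.240 = 9.032.
In absolute terms T_C = 285.05 K and T_H = 296.48 K, so ΔT = 11.43 K.
COP_Carnot = T_H/ΔT = 296.48/11.43 = 25.93.
η_II = COP_actual/COP_Carnot = 9.032/25.93 = 0.3483.

0.348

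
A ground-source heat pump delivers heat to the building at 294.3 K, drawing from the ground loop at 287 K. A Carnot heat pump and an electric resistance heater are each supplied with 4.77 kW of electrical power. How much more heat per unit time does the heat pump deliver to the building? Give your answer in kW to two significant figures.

The reservoir spacing is ΔT = 294.3 − 287 = 7.300 K.
COP_Carnot = T_H/ΔT = 294.30/7.300 = 40.32.
The heat pump delivers Q̇_H = COP × Ẇ = 192.3 kW; the resistance heater delivers Ẇ = 4.770 kW.
Extra = (COP − 1)·Ẇ = 187.5 kW.

190 kW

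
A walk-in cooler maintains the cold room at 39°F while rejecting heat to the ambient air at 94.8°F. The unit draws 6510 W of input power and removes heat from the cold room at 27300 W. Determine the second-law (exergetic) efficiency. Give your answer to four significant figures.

0.4692

COP_actual = Q̇_C/Ẇ = 27300/6510 = 4.194.
In absolute terms T_C = 277.04 K and T_H = 308.04 K, so ΔT = 31.00 K.
COP_Carnot = T_C/ΔT = 277.04/31.00 = 8.937.
η_II = COP_actual/COP_Carnot = 4.194/8.937 = 0.4692.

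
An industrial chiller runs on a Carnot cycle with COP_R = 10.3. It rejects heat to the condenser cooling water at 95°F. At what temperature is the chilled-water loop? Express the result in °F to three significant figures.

For a Carnot refrigerator COP_R = T_C/(T_H − T_C), so T_C = COP·T_H/(1 + COP).
With T_H = 308.15 K, T_C = 10.3 × 308.15/11.30 = 280.88 K.
Converting, 280.88 K = 45.91°F.

45.9 °F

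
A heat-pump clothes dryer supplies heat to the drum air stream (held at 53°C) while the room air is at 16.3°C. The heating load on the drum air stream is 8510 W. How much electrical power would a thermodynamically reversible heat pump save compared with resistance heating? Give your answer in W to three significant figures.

In absolute terms T_C = 289.45 K and T_H = 326.15 K, so ΔT = 36.70 K.
COP_Carnot = T_H/ΔT = 326.15/36.70 = 8.887.
Resistance heating needs Ẇ_res = Q̇_H = 8510 W; the reversible heat pump needs only Ẇ_hp = Q̇_H/COP = 957.6 W.
Saving = 8510 − 957.6 = 7552 W.

7550 W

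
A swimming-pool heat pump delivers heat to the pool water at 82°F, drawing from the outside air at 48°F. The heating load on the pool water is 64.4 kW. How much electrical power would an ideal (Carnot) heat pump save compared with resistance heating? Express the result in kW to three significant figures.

60.4 kW

In absolute terms T_C = 282.04 K and T_H = 300.93 K, so ΔT = 18.89 K.
COP_Carnot = T_H/ΔT = 300.93/18.89 = 15.93.
Resistance heating needs Ẇ_res = Q̇_H = 64.40 kW; the reversible heat pump needs only Ẇ_hp = Q̇_H/COP = 4.042 kW.
Saving = 64.40 − 4.042 = 60.36 kW.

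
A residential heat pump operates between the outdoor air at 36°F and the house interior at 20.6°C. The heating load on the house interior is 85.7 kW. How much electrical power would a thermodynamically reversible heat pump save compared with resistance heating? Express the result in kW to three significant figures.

In absolute terms T_C = 275.37 K and T_H = 293.75 K, so ΔT = 18.38 K.
COP_Carnot = T_H/ΔT = 293.75/18.38 = 15.98.
Resistance heating needs Ẇ_res = Q̇_H = 85.70 kW; the reversible heat pump needs only Ẇ_hp = Q̇_H/COP = 5.362 kW.
Saving = 85.70 − 5.362 = 80.34 kW.

80.3 kW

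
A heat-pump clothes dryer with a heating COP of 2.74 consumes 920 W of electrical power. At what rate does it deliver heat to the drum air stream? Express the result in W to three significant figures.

Q̇_H = COP_HP × Ẇ = 2.74 × 920.0 = 2521 W.

2520 W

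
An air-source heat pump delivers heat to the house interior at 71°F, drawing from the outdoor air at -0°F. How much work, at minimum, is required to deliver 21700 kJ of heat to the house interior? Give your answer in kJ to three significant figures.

In absolute terms T_C = 255.37 K and T_H = 294.82 K, so ΔT = 39.44 K.
The reversible limit is COP_HP = T_H/ΔT = 7.474, so W_min = Q_H/COP = Q_H·ΔT/T_H.
W_min = 21700 × 39.44/294.82 = 2903 kJ.

2900 kJ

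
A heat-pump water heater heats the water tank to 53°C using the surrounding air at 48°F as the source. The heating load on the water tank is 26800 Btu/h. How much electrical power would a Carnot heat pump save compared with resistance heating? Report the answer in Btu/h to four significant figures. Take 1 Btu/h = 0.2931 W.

In absolute terms T_C = 282.04 K and T_H = 326.15 K, so ΔT = 44.11 K.
COP_Carnot = T_H/ΔT = 326.15/44.11 = 7.394.
Resistance heating needs Ẇ_res = Q̇_H = 26800 Btu/h; the reversible heat pump needs only Ẇ_hp = Q̇_H/COP = 3625 Btu/h.
Saving = 26800 − 3625 = 23180 Btu/h.

23180 Btu/h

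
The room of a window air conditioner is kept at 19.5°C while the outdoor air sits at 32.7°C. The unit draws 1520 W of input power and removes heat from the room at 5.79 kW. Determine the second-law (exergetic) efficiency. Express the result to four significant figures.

Converting, Q̇_C = 5.790 kW = 5790 W, so COP_actual = Q̇_C/Ẇ = 5790/1520 = 3.809.
In absolute terms T_C = 292.65 K and T_H = 305.85 K, so ΔT = 13.20 K.
COP_Carnot = T_C/ΔT = 292.65/13.20 = 22.17.
η_II = COP_actual/COP_Carnot = 3.809/22.17 = 0.1718.

0.1718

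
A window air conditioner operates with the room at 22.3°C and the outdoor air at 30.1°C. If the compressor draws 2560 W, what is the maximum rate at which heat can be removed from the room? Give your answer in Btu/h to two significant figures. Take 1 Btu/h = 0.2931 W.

In absolute terms T_C = 295.45 K and T_H = 303.25 K, so ΔT = 7.800 K.
COP_Carnot = T_C/ΔT = 295.45/7.800 = 37.88.
Q̇_max = COP_Carnot × Ẇ = 37.88 × 2560 W = 96970 W = 330800 Btu/h.

330000 Btu/h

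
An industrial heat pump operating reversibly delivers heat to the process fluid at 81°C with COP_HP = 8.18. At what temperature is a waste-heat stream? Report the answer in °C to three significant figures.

COP_HP = T_H/(T_H − T_C) gives T_H − T_C = T_H/COP.
With T_H = 354.15 K, T_C = 354.15 × (1 − 1/8.18) = 310.86 K.
Converting, 310.86 K = 37.71°C.

37.7 °C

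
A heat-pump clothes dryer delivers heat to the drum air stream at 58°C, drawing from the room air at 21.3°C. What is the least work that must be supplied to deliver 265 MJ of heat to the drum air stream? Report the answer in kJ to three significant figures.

29400 kJ

In absolute terms T_C = 294.45 K and T_H = 331.15 K, so ΔT = 36.70 K.
The reversible limit is COP_HP = T_H/ΔT = 9.023, so W_min = Q_H/COP = Q_H·ΔT/T_H.
W_min = 265.0 × 36.70/331.15 = 29.37 MJ = 29370 kJ.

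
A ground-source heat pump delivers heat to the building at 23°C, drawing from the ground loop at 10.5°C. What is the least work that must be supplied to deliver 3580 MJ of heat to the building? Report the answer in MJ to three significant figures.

151 MJ

In absolute terms T_C = 283.65 K and T_H = 296.15 K, so ΔT = 12.50 K.
The reversible limit is COP_HP = T_H/ΔT = 23.69, so W_min = Q_H/COP = Q_H·ΔT/T_H.
W_min = 3580 × 12.50/296.15 = 151.1 MJ.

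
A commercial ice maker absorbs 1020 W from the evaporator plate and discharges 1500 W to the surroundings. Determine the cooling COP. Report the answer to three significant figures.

2.13

The first law gives Q̇_H = Q̇_C + Ẇ, so the three rates are Q̇_C = 1020, Q̇_H = 1500, Ẇ = 480.0 W.
COP_R = Q̇_C/Ẇ = 1020/480.0 = 2.125.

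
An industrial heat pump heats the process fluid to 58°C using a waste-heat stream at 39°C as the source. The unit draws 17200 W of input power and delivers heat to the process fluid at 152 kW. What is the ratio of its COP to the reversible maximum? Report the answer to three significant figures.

Converting, Q̇_H = 152.0 kW = 152000 W, so COP_actual = Q̇_H/Ẇ = 152000/17200 = 8.837.
In absolute terms T_C = 312.15 K and T_H = 331.15 K, so ΔT = 19.00 K.
COP_Carnot = T_H/ΔT = 331.15/19.00 = 17.43.
η_II = COP_actual/COP_Carnot = 8.837/17.43 = 0.5070.

0.507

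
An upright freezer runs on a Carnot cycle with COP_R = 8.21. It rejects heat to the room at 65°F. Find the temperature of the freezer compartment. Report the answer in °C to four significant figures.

For a Carnot refrigerator COP_R = T_C/(T_H − T_C), so T_C = COP·T_H/(1 + COP).
With T_H = 291.48 K, T_C = 8.21 × 291.48/9.210 = 259.83 K.
Converting, 259.83 K = -13.32°C.

-13.32 °C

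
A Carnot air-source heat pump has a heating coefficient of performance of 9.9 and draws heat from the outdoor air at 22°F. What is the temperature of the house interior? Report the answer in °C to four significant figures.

24.51 °C

COP_HP = T_H/(T_H − T_C) rearranges to T_H = COP·T_C/(COP − 1).
With T_C = 267.59 K, T_H = 9.9 × 267.59/8.900 = 297.66 K.
Converting, 297.66 K = 24.51°C.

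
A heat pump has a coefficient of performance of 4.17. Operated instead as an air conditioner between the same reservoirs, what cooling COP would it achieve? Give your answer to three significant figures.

3.17

Since Q_H = Q_C + W for any cycle, COP_R = Q_C/W = Q_H/W − 1.
COP_R = 4.17 − 1 = 3.17.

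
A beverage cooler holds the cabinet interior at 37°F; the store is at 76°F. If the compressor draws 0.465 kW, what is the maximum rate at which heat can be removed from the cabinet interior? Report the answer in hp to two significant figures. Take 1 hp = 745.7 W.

7.9 hp

In absolute terms T_C = 275.93 K and T_H = 297.59 K, so ΔT = 21.67 K.
COP_Carnot = T_C/ΔT = 275.93/21.67 = 12.74.
Q̇_max = COP_Carnot × Ẇ = 12.74 × 0.4650 kW = 5.922 kW = 7.941 hp.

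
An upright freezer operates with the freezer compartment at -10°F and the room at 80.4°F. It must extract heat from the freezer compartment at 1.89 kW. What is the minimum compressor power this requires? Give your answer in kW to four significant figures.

In absolute terms T_C = 249.82 K and T_H = 300.04 K, so ΔT = 50.22 K.
COP_Carnot = T_C/ΔT = 249.82/50.22 = 4.974.
Ẇ_min = Q̇/COP_Carnot = 1.890/4.974 = 0.3800 kW.

0.3800 kW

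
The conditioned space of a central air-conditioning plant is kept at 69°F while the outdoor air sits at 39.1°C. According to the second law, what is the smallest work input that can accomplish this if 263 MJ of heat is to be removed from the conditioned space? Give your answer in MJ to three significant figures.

16.6 MJ

In absolute terms T_C = 293.71 K and T_H = 312.25 K, so ΔT = 18.54 K.
The reversible limit is COP_R = T_C/ΔT = 15.84, so W_min = Q_C/COP = Q_C·ΔT/T_C.
W_min = 263.0 × 18.54/293.71 = 16.61 MJ.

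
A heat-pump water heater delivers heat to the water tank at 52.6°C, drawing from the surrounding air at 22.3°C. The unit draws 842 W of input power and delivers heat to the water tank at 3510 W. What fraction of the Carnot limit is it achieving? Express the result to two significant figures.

0.39

COP_actual = Q̇_H/Ẇ = 3510/842.0 = 4.169.
In absolute terms T_C = 295.45 K and T_H = 325.75 K, so ΔT = 30.30 K.
COP_Carnot = T_H/ΔT = 325.75/30.30 = 10.75.
η_II = COP_actual/COP_Carnot = 4.169/10.75 = 0.3878.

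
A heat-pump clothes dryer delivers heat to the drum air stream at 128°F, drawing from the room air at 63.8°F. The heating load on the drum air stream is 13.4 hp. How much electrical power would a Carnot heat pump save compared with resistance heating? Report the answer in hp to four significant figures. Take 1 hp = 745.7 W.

11.94 hp

In absolute terms T_C = 290.82 K and T_H = 326.48 K, so ΔT = 35.67 K.
COP_Carnot = T_H/ΔT = 326.48/35.67 = 9.154.
Resistance heating needs Ẇ_res = Q̇_H = 13.40 hp; the reversible heat pump needs only Ẇ_hp = Q̇_H/COP = 1.464 hp.
Saving = 13.40 − 1.464 = 11.94 hp.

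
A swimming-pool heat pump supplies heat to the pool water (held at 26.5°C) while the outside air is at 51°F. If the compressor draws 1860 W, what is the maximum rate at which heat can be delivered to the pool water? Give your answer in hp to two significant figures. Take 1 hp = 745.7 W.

47 hp

In absolute terms T_C = 283.71 K and T_H = 299.65 K, so ΔT = 15.94 K.
COP_Carnot = T_H/ΔT = 299.65/15.94 = 18.79.
Q̇_max = COP_Carnot × Ẇ = 18.79 × 1860 W = 34960 W = 46.88 hp.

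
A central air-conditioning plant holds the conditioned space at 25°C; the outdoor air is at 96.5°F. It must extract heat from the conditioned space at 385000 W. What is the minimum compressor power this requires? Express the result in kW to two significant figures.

14 kW

In absolute terms T_C = 298.15 K and T_H = 308.98 K, so ΔT = 10.83 K.
COP_Carnot = T_C/ΔT = 298.15/10.83 = 27.52.
Ẇ_min = Q̇/COP_Carnot = 385000/27.52 = 13990 W = 13.99 kW.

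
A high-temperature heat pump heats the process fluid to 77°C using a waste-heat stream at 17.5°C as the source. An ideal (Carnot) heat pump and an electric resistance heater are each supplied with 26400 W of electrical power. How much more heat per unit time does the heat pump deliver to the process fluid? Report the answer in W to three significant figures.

129000 W

In absolute terms T_C = 290.65 K and T_H = 350.15 K, so ΔT = 59.50 K.
COP_Carnot = T_H/ΔT = 350.15/59.50 = 5.885.
The heat pump delivers Q̇_H = COP × Ẇ = 155400 W; the resistance heater delivers Ẇ = 26400 W.
Extra = (COP − 1)·Ẇ = 129000 W.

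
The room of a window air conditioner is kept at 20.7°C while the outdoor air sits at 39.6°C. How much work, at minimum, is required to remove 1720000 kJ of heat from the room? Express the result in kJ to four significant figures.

In absolute terms T_C = 293.85 K and T_H = 312.75 K, so ΔT = 18.90 K.
The reversible limit is COP_R = T_C/ΔT = 15.55, so W_min = Q_C/COP = Q_C·ΔT/T_C.
W_min = 1720000 × 18.90/293.85 = 110600 kJ.

110600 kJ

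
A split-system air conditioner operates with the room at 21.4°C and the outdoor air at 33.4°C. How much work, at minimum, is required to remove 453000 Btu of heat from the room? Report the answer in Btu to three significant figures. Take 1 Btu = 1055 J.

In absolute terms T_C = 294.55 K and T_H = 306.55 K, so ΔT = 12.00 K.
The reversible limit is COP_R = T_C/ΔT = 24.55, so W_min = Q_C/COP = Q_C·ΔT/T_C.
W_min = 453000 × 12.00/294.55 = 18460 Btu.

18500 Btu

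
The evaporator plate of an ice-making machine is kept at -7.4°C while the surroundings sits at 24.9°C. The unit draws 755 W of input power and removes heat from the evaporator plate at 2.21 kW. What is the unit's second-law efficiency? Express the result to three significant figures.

Converting, Q̇_C = 2.210 kW = 2210 W, so COP_actual = Q̇_C/Ẇ = 2210/755.0 = 2.927.
In absolute terms T_C = 265.75 K and T_H = 298.05 K, so ΔT = 32.30 K.
COP_Carnot = T_C/ΔT = 265.75/32.30 = 8.228.
η_II = COP_actual/COP_Carnot = 2.927/8.228 = 0.3558.

0.356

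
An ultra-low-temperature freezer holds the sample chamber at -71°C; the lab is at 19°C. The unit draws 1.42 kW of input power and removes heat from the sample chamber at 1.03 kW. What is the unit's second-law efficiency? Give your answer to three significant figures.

COP_actual = Q̇_C/Ẇ = 1.030/1.420 = 0.7254.
In absolute terms T_C = 202.15 K and T_H = 292.15 K, so ΔT = 90.00 K.
COP_Carnot = T_C/ΔT = 202.15/90.00 = 2.246.
η_II = COP_actual/COP_Carnot = 0.7254/2.246 = 0.3229.

0.323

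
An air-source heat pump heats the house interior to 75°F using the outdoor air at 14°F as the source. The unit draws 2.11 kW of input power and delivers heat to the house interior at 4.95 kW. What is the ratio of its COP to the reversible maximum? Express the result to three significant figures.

COP_actual = Q̇_H/Ẇ = 4.950/2.110 = 2.346.
In absolute terms T_C = 263.15 K and T_H = 297.04 K, so ΔT = 33.89 K.
COP_Carnot = T_H/ΔT = 297.04/33.89 = 8.765.
η_II = COP_actual/COP_Carnot = 2.346/8.765 = 0.2676.

0.268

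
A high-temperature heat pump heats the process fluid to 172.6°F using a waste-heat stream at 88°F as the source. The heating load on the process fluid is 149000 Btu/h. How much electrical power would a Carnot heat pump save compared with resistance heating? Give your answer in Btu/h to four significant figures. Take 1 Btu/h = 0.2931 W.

129100 Btu/h

In absolute terms T_C = 304.26 K and T_H = 351.26 K, so ΔT = 47.00 K.
COP_Carnot = T_H/ΔT = 351.26/47.00 = 7.474.
Resistance heating needs Ẇ_res = Q̇_H = 149000 Btu/h; the reversible heat pump needs only Ẇ_hp = Q̇_H/COP = 19940 Btu/h.
Saving = 149000 − 19940 = 129100 Btu/h.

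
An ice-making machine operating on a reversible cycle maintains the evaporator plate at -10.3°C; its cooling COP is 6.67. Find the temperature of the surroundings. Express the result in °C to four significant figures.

29.11 °C

COP_R = T_C/(T_H − T_C) gives T_H − T_C = T_C/COP.
With T_C = 262.85 K, T_H = 262.85 × (1 + 1/6.67) = 302.26 K.
Converting, 302.26 K = 29.11°C.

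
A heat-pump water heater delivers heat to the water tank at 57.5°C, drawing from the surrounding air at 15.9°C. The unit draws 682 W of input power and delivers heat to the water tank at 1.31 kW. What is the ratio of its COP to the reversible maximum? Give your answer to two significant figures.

Converting, Q̇_H = 1.310 kW = 1310 W, so COP_actual = Q̇_H/Ẇ = 1310/682.0 = 1.921.
In absolute terms T_C = 289.05 K and T_H = 330.65 K, so ΔT = 41.60 K.
COP_Carnot = T_H/ΔT = 330.65/41.60 = 7.948.
η_II = COP_actual/COP_Carnot = 1.921/7.948 = 0.2417.

0.24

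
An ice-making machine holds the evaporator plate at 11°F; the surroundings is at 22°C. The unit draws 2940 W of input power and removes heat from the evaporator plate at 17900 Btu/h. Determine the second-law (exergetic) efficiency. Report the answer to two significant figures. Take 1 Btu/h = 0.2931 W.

0.23

Converting, Q̇_C = 17900 Btu/h = 5246 W, so COP_actual = Q̇_C/Ẇ = 5246/2940 = 1.785.
In absolute terms T_C = 261.48 K and T_H = 295.15 K, so ΔT = 33.67 K.
COP_Carnot = T_C/ΔT = 261.48/33.67 = 7.767.
η_II = COP_actual/COP_Carnot = 1.785/7.767 = 0.2298.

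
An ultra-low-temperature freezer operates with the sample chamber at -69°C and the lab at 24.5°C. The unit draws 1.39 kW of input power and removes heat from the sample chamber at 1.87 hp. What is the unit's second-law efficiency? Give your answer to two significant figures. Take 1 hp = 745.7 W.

Converting, Q̇_C = 1.870 hp = 1.394 kW, so COP_actual = Q̇_C/Ẇ = 1.394/1.390 = 1.003.
In absolute terms T_C = 204.15 K and T_H = 297.65 K, so ΔT = 93.50 K.
COP_Carnot = T_C/ΔT = 204.15/93.50 = 2.183.
η_II = COP_actual/COP_Carnot = 1.003/2.183 = 0.4595.

0.46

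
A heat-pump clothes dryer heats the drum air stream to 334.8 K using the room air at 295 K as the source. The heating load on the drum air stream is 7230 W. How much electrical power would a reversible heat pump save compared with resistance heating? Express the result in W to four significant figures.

The reservoir spacing is ΔT = 334.8 − 295 = 39.80 K.
COP_Carnot = T_H/ΔT = 334.80/39.80 = 8.412.
Resistance heating needs Ẇ_res = Q̇_H = 7230 W; the reversible heat pump needs only Ẇ_hp = Q̇_H/COP = 859.5 W.
Saving = 7230 − 859.5 = 6371 W.

6371 W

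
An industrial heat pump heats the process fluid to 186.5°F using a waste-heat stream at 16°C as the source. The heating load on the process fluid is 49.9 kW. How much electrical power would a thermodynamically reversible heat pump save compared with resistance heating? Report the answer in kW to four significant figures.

In absolute terms T_C = 289.15 K and T_H = 358.98 K, so ΔT = 69.83 K.
COP_Carnot = T_H/ΔT = 358.98/69.83 = 5.141.
Resistance heating needs Ẇ_res = Q̇_H = 49.90 kW; the reversible heat pump needs only Ẇ_hp = Q̇_H/COP = 9.707 kW.
Saving = 49.90 − 9.707 = 40.19 kW.

40.19 kW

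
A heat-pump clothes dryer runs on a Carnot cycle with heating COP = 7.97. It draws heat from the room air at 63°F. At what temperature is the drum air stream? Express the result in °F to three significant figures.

COP_HP = T_H/(T_H − T_C) rearranges to T_H = COP·T_C/(COP − 1).
With T_C = 290.37 K, T_H = 7.97 × 290.37/6.970 = 332.03 K.
Converting, 332.03 K = 137.99°F.

138 °F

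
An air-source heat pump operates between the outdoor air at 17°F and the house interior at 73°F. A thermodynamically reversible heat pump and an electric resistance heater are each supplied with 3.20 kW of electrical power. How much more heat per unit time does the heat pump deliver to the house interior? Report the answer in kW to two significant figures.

27 kW

In absolute terms T_C = 264.82 K and T_H = 295.93 K, so ΔT = 31.11 K.
COP_Carnot = T_H/ΔT = 295.93/31.11 = 9.512.
The heat pump delivers Q̇_H = COP × Ẇ = 30.44 kW; the resistance heater delivers Ẇ = 3.200 kW.
Extra = (COP − 1)·Ẇ = 27.24 kW.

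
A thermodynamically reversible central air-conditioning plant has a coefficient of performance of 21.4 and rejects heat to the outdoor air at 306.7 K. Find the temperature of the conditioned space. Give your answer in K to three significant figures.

293 K

For a Carnot refrigerator COP_R = T_C/(T_H − T_C), so T_C = COP·T_H/(1 + COP).
With T_H = 306.70 K, T_C = 21.4 × 306.70/22.40 = 293.01 K.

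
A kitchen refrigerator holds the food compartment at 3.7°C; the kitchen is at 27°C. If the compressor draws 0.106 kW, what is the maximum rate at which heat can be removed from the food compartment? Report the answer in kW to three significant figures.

1.26 kW

In absolute terms T_C = 276.85 K and T_H = 300.15 K, so ΔT = 23.30 K.
COP_Carnot = T_C/ΔT = 276.85/23.30 = 11.88.
Q̇_max = COP_Carnot × Ẇ = 11.88 × 0.1060 kW = 1.259 kW.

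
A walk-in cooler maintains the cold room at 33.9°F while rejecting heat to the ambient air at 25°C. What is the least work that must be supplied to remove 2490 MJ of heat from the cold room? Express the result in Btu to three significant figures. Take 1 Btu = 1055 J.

206000 Btu

In absolute terms T_C = 274.21 K and T_H = 298.15 K, so ΔT = 23.94 K.
The reversible limit is COP_R = T_C/ΔT = 11.45, so W_min = Q_C/COP = Q_C·ΔT/T_C.
W_min = 2490 × 23.94/274.21 = 217.4 MJ = 206100 Btu.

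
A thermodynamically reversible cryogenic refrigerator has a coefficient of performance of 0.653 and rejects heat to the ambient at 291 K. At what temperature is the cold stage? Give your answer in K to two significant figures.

110 K

For a Carnot refrigerator COP_R = T_C/(T_H − T_C), so T_C = COP·T_H/(1 + COP).
With T_H = 291.00 K, T_C = 0.653 × 291.00/1.653 = 114.96 K.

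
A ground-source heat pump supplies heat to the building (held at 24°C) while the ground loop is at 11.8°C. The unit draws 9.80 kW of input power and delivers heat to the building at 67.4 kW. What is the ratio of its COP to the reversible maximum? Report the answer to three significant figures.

0.282

COP_actual = Q̇_H/Ẇ = 67.40/9.800 = 6.878.
In absolute terms T_C = 284.95 K and T_H = 297.15 K, so ΔT = 12.20 K.
COP_Carnot = T_H/ΔT = 297.15/12.20 = 24.36.
η_II = COP_actual/COP_Carnot = 6.878/24.36 = 0.2824.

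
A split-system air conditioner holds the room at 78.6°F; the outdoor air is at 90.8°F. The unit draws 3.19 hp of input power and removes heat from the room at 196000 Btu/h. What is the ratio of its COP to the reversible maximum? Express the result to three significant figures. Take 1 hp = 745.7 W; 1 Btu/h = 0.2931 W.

0.547

Converting, Q̇_C = 196000 Btu/h = 77.04 hp, so COP_actual = Q̇_C/Ẇ = 77.04/3.190 = 24.15.
In absolute terms T_C = 299.04 K and T_H = 305.82 K, so ΔT = 6.778 K.
COP_Carnot = T_C/ΔT = 299.04/6.778 = 44.12.
η_II = COP_actual/COP_Carnot = 24.15/44.12 = 0.5474.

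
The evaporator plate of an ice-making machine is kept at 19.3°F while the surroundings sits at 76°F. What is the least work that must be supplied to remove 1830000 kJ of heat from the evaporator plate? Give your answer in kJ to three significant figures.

In absolute terms T_C = 266.09 K and T_H = 297.59 K, so ΔT = 31.50 K.
The reversible limit is COP_R = T_C/ΔT = 8.447, so W_min = Q_C/COP = Q_C·ΔT/T_C.
W_min = 1830000 × 31.50/266.09 = 216600 kJ.

217000 kJ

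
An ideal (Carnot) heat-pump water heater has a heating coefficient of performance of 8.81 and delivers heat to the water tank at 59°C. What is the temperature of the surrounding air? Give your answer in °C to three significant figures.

21.3 °C

COP_HP = T_H/(T_H − T_C) gives T_H − T_C = T_H/COP.
With T_H = 332.15 K, T_C = 332.15 × (1 − 1/8.81) = 294.45 K.
Converting, 294.45 K = 21.30°C.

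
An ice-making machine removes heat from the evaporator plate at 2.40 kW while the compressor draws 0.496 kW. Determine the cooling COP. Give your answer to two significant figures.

The first law gives Q̇_H = Q̇_C + Ẇ, so the three rates are Q̇_C = 2.400, Q̇_H = 2.896, Ẇ = 0.4960 kW.
COP_R = Q̇_C/Ẇ = 2.400/0.4960 = 4.839.

4.8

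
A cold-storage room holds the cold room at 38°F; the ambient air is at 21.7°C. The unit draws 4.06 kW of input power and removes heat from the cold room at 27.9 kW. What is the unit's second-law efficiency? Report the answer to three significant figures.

0.456

COP_actual = Q̇_C/Ẇ = 27.90/4.060 = 6.872.
In absolute terms T_C = 276.48 K and T_H = 294.85 K, so ΔT = 18.37 K.
COP_Carnot = T_C/ΔT = 276.48/18.37 = 15.05.
η_II = COP_actual/COP_Carnot = 6.872/15.05 = 0.4565.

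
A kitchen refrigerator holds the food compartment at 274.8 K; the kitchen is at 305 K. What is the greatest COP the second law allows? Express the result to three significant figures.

The reservoir spacing is ΔT = 305 − 274.8 = 30.20 K.
For a reversible cycle, COP_Carnot = T_C/ΔT = 274.80/30.20 = 9.099.

9.10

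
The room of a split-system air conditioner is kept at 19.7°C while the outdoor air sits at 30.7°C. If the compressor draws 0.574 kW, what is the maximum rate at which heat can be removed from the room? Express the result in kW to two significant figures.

In absolute terms T_C = 292.85 K and T_H = 303.85 K, so ΔT = 11.00 K.
COP_Carnot = T_C/ΔT = 292.85/11.00 = 26.62.
Q̇_max = COP_Carnot × Ẇ = 26.62 × 0.5740 kW = 15.28 kW.

15 kW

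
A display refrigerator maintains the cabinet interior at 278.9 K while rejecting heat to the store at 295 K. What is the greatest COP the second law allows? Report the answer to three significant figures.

17.3

The reservoir spacing is ΔT = 295 − 278.9 = 16.10 K.
For a reversible cycle, COP_Carnot = T_C/ΔT = 278.90/16.10 = 17.32.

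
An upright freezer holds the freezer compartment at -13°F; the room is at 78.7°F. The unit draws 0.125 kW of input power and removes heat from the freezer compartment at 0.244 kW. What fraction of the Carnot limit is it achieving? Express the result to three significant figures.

0.401

COP_actual = Q̇_C/Ẇ = 0.2440/0.1250 = 1.952.
In absolute terms T_C = 248.15 K and T_H = 299.09 K, so ΔT = 50.94 K.
COP_Carnot = T_C/ΔT = 248.15/50.94 = 4.871.
η_II = COP_actual/COP_Carnot = 1.952/4.871 = 0.4007.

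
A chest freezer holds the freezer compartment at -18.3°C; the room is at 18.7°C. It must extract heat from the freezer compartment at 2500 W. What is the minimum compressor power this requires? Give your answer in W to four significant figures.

363.0 W

In absolute terms T_C = 254.85 K and T_H = 291.85 K, so ΔT = 37.00 K.
COP_Carnot = T_C/ΔT = 254.85/37.00 = 6.888.
Ẇ_min = Q̇/COP_Carnot = 2500/6.888 = 363.0 W.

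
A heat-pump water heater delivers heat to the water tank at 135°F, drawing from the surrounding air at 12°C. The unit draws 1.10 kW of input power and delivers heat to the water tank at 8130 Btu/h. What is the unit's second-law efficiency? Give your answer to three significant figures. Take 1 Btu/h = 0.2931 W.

0.297

Converting, Q̇_H = 8130 Btu/h = 2.383 kW, so COP_actual = Q̇_H/Ẇ = 2.383/1.100 = 2.166.
In absolute terms T_C = 285.15 K and T_H = 330.37 K, so ΔT = 45.22 K.
COP_Carnot = T_H/ΔT = 330.37/45.22 = 7.306.
η_II = COP_actual/COP_Carnot = 2.166/7.306 = 0.2965.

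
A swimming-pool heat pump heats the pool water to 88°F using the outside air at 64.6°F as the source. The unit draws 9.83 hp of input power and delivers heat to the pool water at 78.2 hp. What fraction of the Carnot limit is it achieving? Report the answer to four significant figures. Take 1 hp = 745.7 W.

0.3399

COP_actual = Q̇_H/Ẇ = 78.20/9.830 = 7.955.
In absolute terms T_C = 291.26 K and T_H = 304.26 K, so ΔT = 13.00 K.
COP_Carnot = T_H/ΔT = 304.26/13.00 = 23.40.
η_II = COP_actual/COP_Carnot = 7.955/23.40 = 0.3399.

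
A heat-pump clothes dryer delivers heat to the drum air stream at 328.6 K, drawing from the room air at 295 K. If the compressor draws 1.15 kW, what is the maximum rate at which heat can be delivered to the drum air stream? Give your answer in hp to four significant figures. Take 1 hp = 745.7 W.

The reservoir spacing is ΔT = 328.6 − 295 = 33.60 K.
COP_Carnot = T_H/ΔT = 328.60/33.60 = 9.780.
Q̇_max = COP_Carnot × Ẇ = 9.780 × 1.150 kW = 11.25 kW = 15.08 hp.

15.08 hp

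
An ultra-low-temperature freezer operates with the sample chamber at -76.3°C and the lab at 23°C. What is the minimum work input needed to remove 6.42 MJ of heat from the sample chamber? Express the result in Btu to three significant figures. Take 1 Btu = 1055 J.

3070 Btu

In absolute terms T_C = 196.85 K and T_H = 296.15 K, so ΔT = 99.30 K.
The reversible limit is COP_R = T_C/ΔT = 1.982, so W_min = Q_C/COP = Q_C·ΔT/T_C.
W_min = 6.420 × 99.30/196.85 = 3.239 MJ = 3070 Btu.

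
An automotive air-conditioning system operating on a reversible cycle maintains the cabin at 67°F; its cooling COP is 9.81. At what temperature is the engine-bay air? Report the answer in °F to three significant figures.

COP_R = T_C/(T_H − T_C) gives T_H − T_C = T_C/COP.
With T_C = 292.59 K, T_H = 292.59 × (1 + 1/9.81) = 322.42 K.
Converting, 322.42 K = 120.69°F.

121 °F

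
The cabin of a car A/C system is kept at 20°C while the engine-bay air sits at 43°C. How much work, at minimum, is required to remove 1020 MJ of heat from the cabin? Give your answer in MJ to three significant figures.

80.0 MJ

In absolute terms T_C = 293.15 K and T_H = 316.15 K, so ΔT = 23.00 K.
The reversible limit is COP_R = T_C/ΔT = 12.75, so W_min = Q_C/COP = Q_C·ΔT/T_C.
W_min = 1020 × 23.00/293.15 = 80.03 MJ.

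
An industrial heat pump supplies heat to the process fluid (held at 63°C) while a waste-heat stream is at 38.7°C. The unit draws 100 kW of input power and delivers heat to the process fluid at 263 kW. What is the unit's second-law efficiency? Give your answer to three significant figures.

0.190

COP_actual = Q̇_H/Ẇ = 263.0/100.0 = 2.630.
In absolute terms T_C = 311.85 K and T_H = 336.15 K, so ΔT = 24.30 K.
COP_Carnot = T_H/ΔT = 336.15/24.30 = 13.83.
η_II = COP_actual/COP_Carnot = 2.630/13.83 = 0.1901.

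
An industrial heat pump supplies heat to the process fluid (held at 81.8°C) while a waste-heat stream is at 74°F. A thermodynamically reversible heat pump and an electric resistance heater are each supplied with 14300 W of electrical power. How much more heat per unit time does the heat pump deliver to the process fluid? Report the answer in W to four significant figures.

In absolute terms T_C = 296.48 K and T_H = 354.95 K, so ΔT = 58.47 K.
COP_Carnot = T_H/ΔT = 354.95/58.47 = 6.071.
The heat pump delivers Q̇_H = COP × Ẇ = 86820 W; the resistance heater delivers Ẇ = 14300 W.
Extra = (COP − 1)·Ẇ = 72520 W.

72520 W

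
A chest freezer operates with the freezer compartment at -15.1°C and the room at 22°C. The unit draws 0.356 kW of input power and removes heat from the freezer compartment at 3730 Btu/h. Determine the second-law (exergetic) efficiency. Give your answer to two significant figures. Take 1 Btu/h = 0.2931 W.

Converting, Q̇_C = 3730 Btu/h = 1.093 kW, so COP_actual = Q̇_C/Ẇ = 1.093/0.3560 = 3.071.
In absolute terms T_C = 258.05 K and T_H = 295.15 K, so ΔT = 37.10 K.
COP_Carnot = T_C/ΔT = 258.05/37.10 = 6.956.
η_II = COP_actual/COP_Carnot = 3.071/6.956 = 0.4415.

0.44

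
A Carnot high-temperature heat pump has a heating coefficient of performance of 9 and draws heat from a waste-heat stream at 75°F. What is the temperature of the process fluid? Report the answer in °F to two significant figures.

140 °F

COP_HP = T_H/(T_H − T_C) rearranges to T_H = COP·T_C/(COP − 1).
With T_C = 297.04 K, T_H = 9 × 297.04/8.000 = 334.17 K.
Converting, 334.17 K = 141.83°F.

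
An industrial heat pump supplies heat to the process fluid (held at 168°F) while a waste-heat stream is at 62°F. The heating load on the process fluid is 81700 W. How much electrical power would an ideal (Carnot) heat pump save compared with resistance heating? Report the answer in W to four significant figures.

In absolute terms T_C = 289.82 K and T_H = 348.71 K, so ΔT = 58.89 K.
COP_Carnot = T_H/ΔT = 348.71/58.89 = 5.921.
Resistance heating needs Ẇ_res = Q̇_H = 81700 W; the reversible heat pump needs only Ẇ_hp = Q̇_H/COP = 13800 W.
Saving = 81700 − 13800 = 67900 W.

67900 W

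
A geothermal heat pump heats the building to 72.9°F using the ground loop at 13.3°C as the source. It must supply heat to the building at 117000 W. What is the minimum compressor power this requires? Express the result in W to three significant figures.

3730 W

In absolute terms T_C = 286.45 K and T_H = 295.87 K, so ΔT = 9.422 K.
COP_Carnot = T_H/ΔT = 295.87/9.422 = 31.40.
Ẇ_min = Q̇/COP_Carnot = 117000/31.40 = 3726 W.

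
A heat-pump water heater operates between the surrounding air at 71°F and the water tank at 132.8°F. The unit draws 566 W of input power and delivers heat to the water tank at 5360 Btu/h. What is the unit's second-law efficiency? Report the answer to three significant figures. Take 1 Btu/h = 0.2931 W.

0.290

Converting, Q̇_H = 5360 Btu/h = 1571 W, so COP_actual = Q̇_H/Ẇ = 1571/566.0 = 2.776.
In absolute terms T_C = 294.82 K and T_H = 329.15 K, so ΔT = 34.33 K.
COP_Carnot = T_H/ΔT = 329.15/34.33 = 9.587.
η_II = COP_actual/COP_Carnot = 2.776/9.587 = 0.2895.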